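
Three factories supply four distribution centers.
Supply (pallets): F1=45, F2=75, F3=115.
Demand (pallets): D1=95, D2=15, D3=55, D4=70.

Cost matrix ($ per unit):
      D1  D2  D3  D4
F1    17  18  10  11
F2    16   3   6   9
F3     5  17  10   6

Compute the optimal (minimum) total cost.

1510

Optimal allocation:
  F1–D4: 45 pallets
  F2–D2: 15 pallets
  F2–D3: 55 pallets
  F2–D4: 5 pallets
  F3–D1: 95 pallets
  F3–D4: 20 pallets
Total cost = $1510.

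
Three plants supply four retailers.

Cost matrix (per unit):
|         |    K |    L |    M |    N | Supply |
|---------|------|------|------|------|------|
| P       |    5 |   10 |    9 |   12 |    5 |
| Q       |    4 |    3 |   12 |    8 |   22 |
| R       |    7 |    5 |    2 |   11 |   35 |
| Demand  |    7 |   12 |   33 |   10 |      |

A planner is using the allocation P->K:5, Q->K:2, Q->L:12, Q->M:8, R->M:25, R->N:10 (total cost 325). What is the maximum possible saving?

Current plan cost = 5·5 + 2·4 + 12·3 + 8·12 + 25·2 + 10·11 = 325.
Optimal plan:
  P to K: 5 × 5 = 25
  Q to K: 2 × 4 = 8
  Q to L: 10 × 3 = 30
  Q to N: 10 × 8 = 80
  R to L: 2 × 5 = 10
  R to M: 33 × 2 = 66
Optimal cost = 219.
Saving = 325 − 219 = 106.

106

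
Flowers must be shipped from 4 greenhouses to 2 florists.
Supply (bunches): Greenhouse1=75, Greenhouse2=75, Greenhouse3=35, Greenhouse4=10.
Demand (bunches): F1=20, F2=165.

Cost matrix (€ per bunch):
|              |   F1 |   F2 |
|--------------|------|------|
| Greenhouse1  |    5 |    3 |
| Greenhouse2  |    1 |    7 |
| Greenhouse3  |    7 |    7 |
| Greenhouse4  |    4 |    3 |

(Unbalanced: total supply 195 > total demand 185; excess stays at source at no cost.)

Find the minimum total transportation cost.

One minimum-cost allocation:
  Greenhouse1→F2: 75 × €3 = €225
  Greenhouse2→F1: 20 × €1 = €20
  Greenhouse2→F2: 55 × €7 = €385
  Greenhouse3→F2: 25 × €7 = €175
  Greenhouse4→F2: 10 × €3 = €30
Total = 225 + 20 + 385 + 175 + 30 = €835.

835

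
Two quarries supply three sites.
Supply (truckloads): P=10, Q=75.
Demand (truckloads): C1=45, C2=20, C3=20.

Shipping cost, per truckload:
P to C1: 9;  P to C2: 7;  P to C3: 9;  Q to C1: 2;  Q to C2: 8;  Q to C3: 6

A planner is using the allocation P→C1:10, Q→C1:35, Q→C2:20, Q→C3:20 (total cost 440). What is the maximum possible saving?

80

Current plan cost = 10·9 + 35·2 + 20·8 + 20·6 = 440.
Optimal plan:
  P→C2: 10 × 7 = 70
  Q→C1: 45 × 2 = 90
  Q→C2: 10 × 8 = 80
  Q→C3: 20 × 6 = 120
Optimal cost = 360.
Saving = 440 − 360 = 80.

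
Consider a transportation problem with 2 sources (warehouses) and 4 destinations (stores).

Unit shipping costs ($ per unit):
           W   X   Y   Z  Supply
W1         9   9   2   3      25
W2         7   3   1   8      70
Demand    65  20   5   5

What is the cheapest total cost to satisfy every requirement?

570

One minimum-cost allocation:
  W1→W: 15 × $9 = $135
  W1→Y: 5 × $2 = $10
  W1→Z: 5 × $3 = $15
  W2→W: 50 × $7 = $350
  W2→X: 20 × $3 = $60
Total = 135 + 10 + 15 + 350 + 60 = $570.
(Supply check: W1 ships 25; W2 ships 70.)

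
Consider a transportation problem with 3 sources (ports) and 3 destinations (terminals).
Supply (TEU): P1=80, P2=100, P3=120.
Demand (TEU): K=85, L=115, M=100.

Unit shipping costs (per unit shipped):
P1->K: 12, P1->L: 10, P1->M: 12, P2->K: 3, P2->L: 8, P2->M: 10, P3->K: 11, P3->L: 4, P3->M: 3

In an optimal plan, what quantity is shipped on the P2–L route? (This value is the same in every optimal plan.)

Solving gives:
  P1->L: 80 × 10 = 800
  P2->K: 85 × 3 = 255
  P2->L: 15 × 8 = 120
  P3->L: 20 × 4 = 80
  P3->M: 100 × 3 = 300
Total cost = 1555.
So P2→L carries 15 TEU.

15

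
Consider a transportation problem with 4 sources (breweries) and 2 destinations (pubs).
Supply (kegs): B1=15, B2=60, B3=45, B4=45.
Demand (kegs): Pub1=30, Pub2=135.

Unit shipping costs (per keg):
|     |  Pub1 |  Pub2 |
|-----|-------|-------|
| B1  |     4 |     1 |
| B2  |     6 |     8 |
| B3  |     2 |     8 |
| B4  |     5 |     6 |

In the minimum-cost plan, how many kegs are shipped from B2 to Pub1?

0

Solving gives:
  B1->Pub2: 15 × 1 = 15
  B2->Pub2: 60 × 8 = 480
  B3->Pub1: 30 × 2 = 60
  B3->Pub2: 15 × 8 = 120
  B4->Pub2: 45 × 6 = 270
Total cost = 945.
The route B2→Pub1 is not used.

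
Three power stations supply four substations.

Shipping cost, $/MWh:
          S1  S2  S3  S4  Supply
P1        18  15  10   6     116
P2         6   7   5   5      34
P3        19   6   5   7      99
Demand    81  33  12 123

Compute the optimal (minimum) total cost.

2100

An optimal shipping plan:
  P1–S4: 116 × $6 = $696
  P2–S1: 34 × $6 = $204
  P3–S1: 47 × $19 = $893
  P3–S2: 33 × $6 = $198
  P3–S3: 12 × $5 = $60
  P3–S4: 7 × $7 = $49
Total = 696 + 204 + 893 + 198 + 60 + 49 = $2100.
(Supply check: P1 ships 116; P2 ships 34; P3 ships 99.)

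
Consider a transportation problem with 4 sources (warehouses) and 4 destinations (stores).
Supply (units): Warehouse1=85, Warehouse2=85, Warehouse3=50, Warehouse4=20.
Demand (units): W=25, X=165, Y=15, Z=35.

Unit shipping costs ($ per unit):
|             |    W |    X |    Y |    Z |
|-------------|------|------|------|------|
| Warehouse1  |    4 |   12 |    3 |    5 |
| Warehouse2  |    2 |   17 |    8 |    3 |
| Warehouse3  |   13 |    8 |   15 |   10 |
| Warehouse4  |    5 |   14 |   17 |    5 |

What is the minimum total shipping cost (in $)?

One minimum-cost allocation:
  Warehouse1 to X: 85 × $12 = $1020
  Warehouse2 to W: 25 × $2 = $50
  Warehouse2 to X: 10 × $17 = $170
  Warehouse2 to Y: 15 × $8 = $120
  Warehouse2 to Z: 35 × $3 = $105
  Warehouse3 to X: 50 × $8 = $400
  Warehouse4 to X: 20 × $14 = $280
Total = 1020 + 50 + 170 + 120 + 105 + 400 + 280 = $2145.
(Supply check: Warehouse1 ships 85; Warehouse2 ships 85; Warehouse3 ships 50; Warehouse4 ships 20.)

2145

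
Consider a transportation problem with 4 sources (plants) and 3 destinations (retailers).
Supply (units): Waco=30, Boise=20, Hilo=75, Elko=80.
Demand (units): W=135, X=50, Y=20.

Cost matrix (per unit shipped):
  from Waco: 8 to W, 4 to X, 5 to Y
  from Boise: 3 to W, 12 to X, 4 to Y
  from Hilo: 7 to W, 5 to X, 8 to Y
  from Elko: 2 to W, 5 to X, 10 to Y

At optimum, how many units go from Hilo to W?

Optimal shipments:
  Waco–X: 10 × 4 = 40
  Waco–Y: 20 × 5 = 100
  Boise–W: 20 × 3 = 60
  Hilo–W: 35 × 7 = 245
  Hilo–X: 40 × 5 = 200
  Elko–W: 80 × 2 = 160
Total cost = 805.
So Hilo→W carries 35 units.

35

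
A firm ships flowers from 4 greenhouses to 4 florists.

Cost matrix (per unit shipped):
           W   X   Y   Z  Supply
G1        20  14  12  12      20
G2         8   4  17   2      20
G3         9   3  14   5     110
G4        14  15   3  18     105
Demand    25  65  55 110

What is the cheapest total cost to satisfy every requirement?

1640

An optimal shipping plan:
  G1 to Z: 20 × 12 = 240
  G2 to Z: 20 × 2 = 40
  G3 to X: 40 × 3 = 120
  G3 to Z: 70 × 5 = 350
  G4 to W: 25 × 14 = 350
  G4 to X: 25 × 15 = 375
  G4 to Y: 55 × 3 = 165
Total = 240 + 40 + 120 + 350 + 350 + 375 + 165 = 1640.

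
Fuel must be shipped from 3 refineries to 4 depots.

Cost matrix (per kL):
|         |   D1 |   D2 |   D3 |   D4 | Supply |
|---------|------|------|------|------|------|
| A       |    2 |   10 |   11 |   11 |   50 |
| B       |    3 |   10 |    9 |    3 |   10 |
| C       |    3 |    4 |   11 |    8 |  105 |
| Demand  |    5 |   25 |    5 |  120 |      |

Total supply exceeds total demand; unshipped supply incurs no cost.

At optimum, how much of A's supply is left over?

Minimum-cost shipments:
  A to D1: 5 × 2 = 10
  A to D3: 5 × 11 = 55
  A to D4: 30 × 11 = 330
  B to D4: 10 × 3 = 30
  C to D2: 25 × 4 = 100
  C to D4: 80 × 8 = 640
Total cost = 1165.
A ships 40 of its 50, leaving 10.

10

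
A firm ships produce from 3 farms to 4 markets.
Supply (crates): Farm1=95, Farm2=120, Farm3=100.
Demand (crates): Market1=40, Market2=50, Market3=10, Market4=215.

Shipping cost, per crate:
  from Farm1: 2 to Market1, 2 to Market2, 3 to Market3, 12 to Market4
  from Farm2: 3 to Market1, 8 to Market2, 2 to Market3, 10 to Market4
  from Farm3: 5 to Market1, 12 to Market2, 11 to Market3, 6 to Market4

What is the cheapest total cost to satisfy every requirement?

Optimal allocation:
  Farm1->Market1: 40 crates
  Farm1->Market2: 50 crates
  Farm1->Market3: 5 crates
  Farm2->Market3: 5 crates
  Farm2->Market4: 115 crates
  Farm3->Market4: 100 crates
Total cost = 1955.
(Supply check: Farm1 ships 95; Farm2 ships 120; Farm3 ships 100.)

1955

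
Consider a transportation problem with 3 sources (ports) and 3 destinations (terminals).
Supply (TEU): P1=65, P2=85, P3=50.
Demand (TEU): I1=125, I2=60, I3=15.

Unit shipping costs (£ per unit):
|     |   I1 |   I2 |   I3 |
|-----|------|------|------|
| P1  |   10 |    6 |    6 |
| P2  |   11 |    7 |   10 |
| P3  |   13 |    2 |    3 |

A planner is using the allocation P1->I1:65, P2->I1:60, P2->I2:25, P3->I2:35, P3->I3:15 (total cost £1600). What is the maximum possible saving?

Current plan cost = 65·10 + 60·11 + 25·7 + 35·2 + 15·3 = £1600.
Optimal plan:
  P1–I1: 40 × £10 = £400
  P1–I2: 10 × £6 = £60
  P1–I3: 15 × £6 = £90
  P2–I1: 85 × £11 = £935
  P3–I2: 50 × £2 = £100
Optimal cost = £1585.
Saving = 1600 − 1585 = £15.

15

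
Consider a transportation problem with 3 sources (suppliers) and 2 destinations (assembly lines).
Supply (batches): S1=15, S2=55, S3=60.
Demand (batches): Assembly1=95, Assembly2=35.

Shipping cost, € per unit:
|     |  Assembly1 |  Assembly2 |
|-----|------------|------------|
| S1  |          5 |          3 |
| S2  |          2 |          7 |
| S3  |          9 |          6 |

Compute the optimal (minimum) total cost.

620

An optimal shipping plan:
  S1–Assembly1: 15 × €5 = €75
  S2–Assembly1: 55 × €2 = €110
  S3–Assembly1: 25 × €9 = €225
  S3–Assembly2: 35 × €6 = €210
Total = 75 + 110 + 225 + 210 = €620.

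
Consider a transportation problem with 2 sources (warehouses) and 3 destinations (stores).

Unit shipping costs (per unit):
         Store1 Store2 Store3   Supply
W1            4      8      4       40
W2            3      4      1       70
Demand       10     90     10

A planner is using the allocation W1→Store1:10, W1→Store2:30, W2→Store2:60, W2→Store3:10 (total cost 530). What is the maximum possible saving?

Current plan cost = 10·4 + 30·8 + 60·4 + 10·1 = 530.
Optimal plan:
  W1→Store1: 10 units
  W1→Store2: 20 units
  W1→Store3: 10 units
  W2→Store2: 70 units
Optimal cost = 520.
Saving = 530 − 520 = 10.

10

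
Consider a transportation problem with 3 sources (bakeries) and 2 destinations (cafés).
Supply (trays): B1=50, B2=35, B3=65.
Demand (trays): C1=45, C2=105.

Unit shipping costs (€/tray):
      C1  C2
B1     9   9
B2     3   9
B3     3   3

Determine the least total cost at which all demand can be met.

One minimum-cost allocation:
  B1→C1: 10 × €9 = €90
  B1→C2: 40 × €9 = €360
  B2→C1: 35 × €3 = €105
  B3→C2: 65 × €3 = €195
Total = 90 + 360 + 105 + 195 = €750.
(Supply check: B1 ships 50; B2 ships 35; B3 ships 65.)

750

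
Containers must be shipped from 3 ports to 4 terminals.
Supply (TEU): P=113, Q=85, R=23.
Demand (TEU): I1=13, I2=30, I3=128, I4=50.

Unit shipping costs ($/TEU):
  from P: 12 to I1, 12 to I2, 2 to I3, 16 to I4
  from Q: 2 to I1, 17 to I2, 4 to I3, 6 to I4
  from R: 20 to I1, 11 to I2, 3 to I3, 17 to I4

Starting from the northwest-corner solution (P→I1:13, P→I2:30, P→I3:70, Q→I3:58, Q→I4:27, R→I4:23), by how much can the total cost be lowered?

Current plan cost = 13·12 + 30·12 + 70·2 + 58·4 + 27·6 + 23·17 = $1441.
Optimal plan:
  P to I2: 7 × $12 = $84
  P to I3: 106 × $2 = $212
  Q to I1: 13 × $2 = $26
  Q to I3: 22 × $4 = $88
  Q to I4: 50 × $6 = $300
  R to I2: 23 × $11 = $253
Optimal cost = $963.
Saving = 1441 − 963 = $478.

478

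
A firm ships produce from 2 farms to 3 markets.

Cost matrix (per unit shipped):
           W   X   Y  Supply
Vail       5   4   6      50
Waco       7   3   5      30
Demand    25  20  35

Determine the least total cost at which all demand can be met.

385

An optimal shipping plan:
  Vail→W: 25 crates
  Vail→X: 20 crates
  Vail→Y: 5 crates
  Waco→Y: 30 crates
Total cost = 385.
(Supply check: Vail ships 50; Waco ships 30.)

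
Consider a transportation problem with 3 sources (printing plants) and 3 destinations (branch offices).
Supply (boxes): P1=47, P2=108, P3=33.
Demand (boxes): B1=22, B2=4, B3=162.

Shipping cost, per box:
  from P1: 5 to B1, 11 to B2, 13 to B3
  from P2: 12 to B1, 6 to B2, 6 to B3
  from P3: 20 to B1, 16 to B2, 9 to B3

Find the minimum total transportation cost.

A cheapest plan:
  P1 to B1: 22 × 5 = 110
  P1 to B2: 4 × 11 = 44
  P1 to B3: 21 × 13 = 273
  P2 to B3: 108 × 6 = 648
  P3 to B3: 33 × 9 = 297
Total = 110 + 44 + 273 + 648 + 297 = 1372.
(Supply check: P1 ships 47; P2 ships 108; P3 ships 33.)

1372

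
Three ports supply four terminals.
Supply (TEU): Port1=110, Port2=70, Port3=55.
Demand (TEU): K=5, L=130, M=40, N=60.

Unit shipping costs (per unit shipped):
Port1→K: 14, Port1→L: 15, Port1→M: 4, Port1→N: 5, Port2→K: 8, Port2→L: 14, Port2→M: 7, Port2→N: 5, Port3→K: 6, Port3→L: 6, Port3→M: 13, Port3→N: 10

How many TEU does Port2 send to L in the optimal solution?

65

Solving gives:
  Port1–L: 10 × 15 = 150
  Port1–M: 40 × 4 = 160
  Port1–N: 60 × 5 = 300
  Port2–K: 5 × 8 = 40
  Port2–L: 65 × 14 = 910
  Port3–L: 55 × 6 = 330
Total cost = 1890.
So Port2→L carries 65 TEU.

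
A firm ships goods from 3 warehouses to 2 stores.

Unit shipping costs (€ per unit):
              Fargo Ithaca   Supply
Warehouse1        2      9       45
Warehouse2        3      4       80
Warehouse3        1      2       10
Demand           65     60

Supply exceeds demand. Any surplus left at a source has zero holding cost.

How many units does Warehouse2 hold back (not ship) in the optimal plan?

Minimum-cost shipments:
  Warehouse1->Fargo: 45 × €2 = €90
  Warehouse2->Fargo: 20 × €3 = €60
  Warehouse2->Ithaca: 50 × €4 = €200
  Warehouse3->Ithaca: 10 × €2 = €20
Total cost = €370.
Warehouse2 ships 70 of its 80, leaving 10.

10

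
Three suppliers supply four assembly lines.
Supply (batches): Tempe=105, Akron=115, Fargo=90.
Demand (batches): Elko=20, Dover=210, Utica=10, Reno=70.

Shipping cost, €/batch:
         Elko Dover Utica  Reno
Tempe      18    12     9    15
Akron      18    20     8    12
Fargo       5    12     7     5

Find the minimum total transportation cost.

A cheapest plan:
  Tempe to Dover: 105 × €12 = €1260
  Akron to Dover: 35 × €20 = €700
  Akron to Utica: 10 × €8 = €80
  Akron to Reno: 70 × €12 = €840
  Fargo to Elko: 20 × €5 = €100
  Fargo to Dover: 70 × €12 = €840
Total = 1260 + 700 + 80 + 840 + 100 + 840 = €3820.

3820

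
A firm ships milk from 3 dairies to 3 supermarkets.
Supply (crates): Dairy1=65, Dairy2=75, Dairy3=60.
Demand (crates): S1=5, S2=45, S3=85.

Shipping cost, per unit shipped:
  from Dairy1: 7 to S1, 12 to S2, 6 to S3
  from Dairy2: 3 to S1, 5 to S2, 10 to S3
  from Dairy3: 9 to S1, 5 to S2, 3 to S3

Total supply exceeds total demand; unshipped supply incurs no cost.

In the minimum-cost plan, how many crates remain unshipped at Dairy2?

25

An optimal plan:
  Dairy1 to S3: 25 crates
  Dairy2 to S1: 5 crates
  Dairy2 to S2: 45 crates
  Dairy3 to S3: 60 crates
Total cost = 570.
Dairy2 ships 50 of its 75, leaving 25.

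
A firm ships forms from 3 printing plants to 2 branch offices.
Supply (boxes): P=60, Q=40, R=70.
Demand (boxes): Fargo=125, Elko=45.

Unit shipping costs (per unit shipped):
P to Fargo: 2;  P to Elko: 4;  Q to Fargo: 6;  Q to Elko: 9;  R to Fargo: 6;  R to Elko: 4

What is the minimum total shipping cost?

690

An optimal shipping plan:
  P–Fargo: 60 × 2 = 120
  Q–Fargo: 40 × 6 = 240
  R–Fargo: 25 × 6 = 150
  R–Elko: 45 × 4 = 180
Total = 120 + 240 + 150 + 180 = 690.
(Supply check: P ships 60; Q ships 40; R ships 70.)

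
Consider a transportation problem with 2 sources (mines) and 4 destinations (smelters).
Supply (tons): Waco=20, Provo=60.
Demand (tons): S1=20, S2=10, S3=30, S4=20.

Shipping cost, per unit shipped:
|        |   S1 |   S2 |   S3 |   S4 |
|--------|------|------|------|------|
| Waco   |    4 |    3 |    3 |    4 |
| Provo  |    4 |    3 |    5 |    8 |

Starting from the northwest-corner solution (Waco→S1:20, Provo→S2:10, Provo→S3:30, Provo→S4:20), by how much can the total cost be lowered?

80

Current plan cost = 20·4 + 10·3 + 30·5 + 20·8 = 420.
Optimal plan:
  Waco–S4: 20 × 4 = 80
  Provo–S1: 20 × 4 = 80
  Provo–S2: 10 × 3 = 30
  Provo–S3: 30 × 5 = 150
Optimal cost = 340.
Saving = 420 − 340 = 80.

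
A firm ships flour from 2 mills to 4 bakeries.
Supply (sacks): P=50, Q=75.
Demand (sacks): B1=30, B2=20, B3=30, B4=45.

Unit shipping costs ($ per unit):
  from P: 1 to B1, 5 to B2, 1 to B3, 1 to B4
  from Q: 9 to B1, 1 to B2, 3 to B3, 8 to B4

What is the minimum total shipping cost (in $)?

360

An optimal shipping plan:
  P–B1: 30 × $1 = $30
  P–B4: 20 × $1 = $20
  Q–B2: 20 × $1 = $20
  Q–B3: 30 × $3 = $90
  Q–B4: 25 × $8 = $200
Total = 30 + 20 + 20 + 90 + 200 = $360.
(Supply check: P ships 50; Q ships 75.)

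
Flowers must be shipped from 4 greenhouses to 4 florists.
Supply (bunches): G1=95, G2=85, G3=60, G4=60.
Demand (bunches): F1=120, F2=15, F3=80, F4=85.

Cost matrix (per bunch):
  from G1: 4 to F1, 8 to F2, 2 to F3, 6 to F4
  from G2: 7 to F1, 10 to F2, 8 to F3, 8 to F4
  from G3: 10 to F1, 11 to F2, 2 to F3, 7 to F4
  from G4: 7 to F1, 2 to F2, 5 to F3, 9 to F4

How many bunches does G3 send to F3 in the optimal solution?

Optimal shipments:
  G1->F1: 95 × 4 = 380
  G2->F4: 85 × 8 = 680
  G3->F3: 60 × 2 = 120
  G4->F1: 25 × 7 = 175
  G4->F2: 15 × 2 = 30
  G4->F3: 20 × 5 = 100
Total cost = 1485.
So G3→F3 carries 60 bunches.

60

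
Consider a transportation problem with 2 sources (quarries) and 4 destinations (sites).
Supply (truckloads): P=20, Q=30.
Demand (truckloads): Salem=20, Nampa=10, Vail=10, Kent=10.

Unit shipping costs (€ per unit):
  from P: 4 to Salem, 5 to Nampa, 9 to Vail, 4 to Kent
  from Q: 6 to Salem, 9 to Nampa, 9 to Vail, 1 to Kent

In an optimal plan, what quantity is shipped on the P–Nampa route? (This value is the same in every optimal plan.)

The minimum-cost plan:
  P→Salem: 10 × €4 = €40
  P→Nampa: 10 × €5 = €50
  Q→Salem: 10 × €6 = €60
  Q→Vail: 10 × €9 = €90
  Q→Kent: 10 × €1 = €10
Total cost = €250.
So P→Nampa carries 10 truckloads.

10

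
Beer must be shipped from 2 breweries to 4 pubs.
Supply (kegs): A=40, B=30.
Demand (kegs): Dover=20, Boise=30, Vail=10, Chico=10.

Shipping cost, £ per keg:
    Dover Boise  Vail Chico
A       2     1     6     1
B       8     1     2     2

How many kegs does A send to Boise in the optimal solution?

10

Solving gives:
  A–Dover: 20 × £2 = £40
  A–Boise: 10 × £1 = £10
  A–Chico: 10 × £1 = £10
  B–Boise: 20 × £1 = £20
  B–Vail: 10 × £2 = £20
Total cost = £100.
So A→Boise carries 10 kegs.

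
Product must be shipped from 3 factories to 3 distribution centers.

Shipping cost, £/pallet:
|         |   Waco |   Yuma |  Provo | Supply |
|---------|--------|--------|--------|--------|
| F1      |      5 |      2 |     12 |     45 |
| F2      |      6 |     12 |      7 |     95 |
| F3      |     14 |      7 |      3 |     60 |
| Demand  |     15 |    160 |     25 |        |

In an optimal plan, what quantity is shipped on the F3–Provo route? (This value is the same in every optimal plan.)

0

The minimum-cost plan:
  F1 to Yuma: 45 pallets
  F2 to Waco: 15 pallets
  F2 to Yuma: 55 pallets
  F2 to Provo: 25 pallets
  F3 to Yuma: 60 pallets
Total cost = £1435.
The route F3→Provo is not used.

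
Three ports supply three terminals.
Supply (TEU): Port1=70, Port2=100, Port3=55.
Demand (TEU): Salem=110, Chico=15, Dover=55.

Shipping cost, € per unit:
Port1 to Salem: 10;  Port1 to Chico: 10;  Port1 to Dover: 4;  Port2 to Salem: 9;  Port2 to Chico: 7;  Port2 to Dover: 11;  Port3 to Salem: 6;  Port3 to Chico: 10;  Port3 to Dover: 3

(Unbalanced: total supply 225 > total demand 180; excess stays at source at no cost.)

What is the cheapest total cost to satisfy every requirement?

1150

One minimum-cost allocation:
  Port1–Dover: 55 × €4 = €220
  Port2–Salem: 55 × €9 = €495
  Port2–Chico: 15 × €7 = €105
  Port3–Salem: 55 × €6 = €330
Total = 220 + 495 + 105 + 330 = €1150.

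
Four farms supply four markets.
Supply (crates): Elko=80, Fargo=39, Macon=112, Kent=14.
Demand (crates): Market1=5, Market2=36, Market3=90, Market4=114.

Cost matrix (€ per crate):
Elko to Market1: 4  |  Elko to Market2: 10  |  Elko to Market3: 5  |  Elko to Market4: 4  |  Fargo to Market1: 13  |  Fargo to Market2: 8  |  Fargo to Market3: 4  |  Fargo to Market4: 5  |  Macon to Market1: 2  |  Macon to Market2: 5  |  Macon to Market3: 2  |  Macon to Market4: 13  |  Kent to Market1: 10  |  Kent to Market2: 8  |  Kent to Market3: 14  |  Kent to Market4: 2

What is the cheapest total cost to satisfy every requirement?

An optimal shipping plan:
  Elko->Market4: 80 × €4 = €320
  Fargo->Market3: 19 × €4 = €76
  Fargo->Market4: 20 × €5 = €100
  Macon->Market1: 5 × €2 = €10
  Macon->Market2: 36 × €5 = €180
  Macon->Market3: 71 × €2 = €142
  Kent->Market4: 14 × €2 = €28
Total = 320 + 76 + 100 + 10 + 180 + 142 + 28 = €856.

856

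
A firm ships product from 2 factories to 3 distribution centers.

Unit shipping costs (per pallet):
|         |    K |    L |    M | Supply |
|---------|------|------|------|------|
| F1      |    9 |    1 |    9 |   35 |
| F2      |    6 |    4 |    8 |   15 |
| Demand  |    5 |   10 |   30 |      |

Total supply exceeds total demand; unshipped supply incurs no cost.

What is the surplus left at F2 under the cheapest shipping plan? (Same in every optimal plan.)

An optimal plan:
  F1->L: 10 × 1 = 10
  F1->M: 20 × 9 = 180
  F2->K: 5 × 6 = 30
  F2->M: 10 × 8 = 80
Total cost = 300.
F2 ships 15 of its 15, leaving 0.

0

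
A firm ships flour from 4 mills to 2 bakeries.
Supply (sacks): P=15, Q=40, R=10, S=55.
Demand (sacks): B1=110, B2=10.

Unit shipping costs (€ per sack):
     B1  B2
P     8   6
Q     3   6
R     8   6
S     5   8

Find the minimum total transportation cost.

575

Optimal allocation:
  P→B1: 5 × €8 = €40
  P→B2: 10 × €6 = €60
  Q→B1: 40 × €3 = €120
  R→B1: 10 × €8 = €80
  S→B1: 55 × €5 = €275
Total = 40 + 60 + 120 + 80 + 275 = €575.
(Supply check: P ships 15; Q ships 40; R ships 10; S ships 55.)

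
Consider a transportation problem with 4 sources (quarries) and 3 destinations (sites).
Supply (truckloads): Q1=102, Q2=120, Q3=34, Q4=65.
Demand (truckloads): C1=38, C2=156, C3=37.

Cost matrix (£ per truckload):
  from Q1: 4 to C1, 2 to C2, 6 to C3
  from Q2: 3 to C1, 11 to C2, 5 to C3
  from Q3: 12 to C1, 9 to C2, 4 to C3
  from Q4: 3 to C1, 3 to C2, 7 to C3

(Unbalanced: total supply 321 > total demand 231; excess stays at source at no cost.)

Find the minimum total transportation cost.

631

One minimum-cost allocation:
  Q1→C2: 102 × £2 = £204
  Q2→C1: 38 × £3 = £114
  Q2→C3: 3 × £5 = £15
  Q3→C3: 34 × £4 = £136
  Q4→C2: 54 × £3 = £162
Total = 204 + 114 + 15 + 136 + 162 = £631.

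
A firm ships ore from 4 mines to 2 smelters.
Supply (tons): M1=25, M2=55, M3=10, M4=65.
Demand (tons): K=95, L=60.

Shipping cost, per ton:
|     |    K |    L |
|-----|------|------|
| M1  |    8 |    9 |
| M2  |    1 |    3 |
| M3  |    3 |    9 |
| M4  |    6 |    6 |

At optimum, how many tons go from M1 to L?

0

Optimal shipments:
  M1–K: 25 × 8 = 200
  M2–K: 55 × 1 = 55
  M3–K: 10 × 3 = 30
  M4–K: 5 × 6 = 30
  M4–L: 60 × 6 = 360
Total cost = 675.
The route M1→L is not used.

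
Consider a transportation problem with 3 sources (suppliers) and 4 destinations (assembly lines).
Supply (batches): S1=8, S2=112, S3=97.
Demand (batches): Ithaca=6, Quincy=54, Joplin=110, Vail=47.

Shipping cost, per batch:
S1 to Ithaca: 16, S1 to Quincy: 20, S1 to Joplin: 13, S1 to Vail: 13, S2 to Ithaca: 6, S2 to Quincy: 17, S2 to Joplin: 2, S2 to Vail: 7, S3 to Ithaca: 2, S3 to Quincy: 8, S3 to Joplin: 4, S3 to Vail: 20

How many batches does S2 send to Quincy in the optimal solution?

0

Solving gives:
  S1–Vail: 8 × 13 = 104
  S2–Joplin: 73 × 2 = 146
  S2–Vail: 39 × 7 = 273
  S3–Ithaca: 6 × 2 = 12
  S3–Quincy: 54 × 8 = 432
  S3–Joplin: 37 × 4 = 148
Total cost = 1115.
The route S2→Quincy is not used.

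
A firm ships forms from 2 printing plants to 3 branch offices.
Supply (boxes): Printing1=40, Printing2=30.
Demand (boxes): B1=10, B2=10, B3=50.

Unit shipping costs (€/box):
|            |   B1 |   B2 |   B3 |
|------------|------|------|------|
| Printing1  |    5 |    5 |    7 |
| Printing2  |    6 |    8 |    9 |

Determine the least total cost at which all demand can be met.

500

A cheapest plan:
  Printing1→B2: 10 × €5 = €50
  Printing1→B3: 30 × €7 = €210
  Printing2→B1: 10 × €6 = €60
  Printing2→B3: 20 × €9 = €180
Total = 50 + 210 + 60 + 180 = €500.
(Supply check: Printing1 ships 40; Printing2 ships 30.)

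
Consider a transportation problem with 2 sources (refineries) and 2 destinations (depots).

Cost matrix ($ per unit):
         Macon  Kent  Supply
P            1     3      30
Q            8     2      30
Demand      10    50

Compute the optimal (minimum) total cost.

130

An optimal shipping plan:
  P->Macon: 10 × $1 = $10
  P->Kent: 20 × $3 = $60
  Q->Kent: 30 × $2 = $60
Total = 10 + 60 + 60 = $130.
(Supply check: P ships 30; Q ships 30.)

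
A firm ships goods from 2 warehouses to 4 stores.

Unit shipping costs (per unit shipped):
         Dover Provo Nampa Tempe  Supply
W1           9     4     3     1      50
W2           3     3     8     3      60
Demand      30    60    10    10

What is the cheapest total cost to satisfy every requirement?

340

One minimum-cost allocation:
  W1→Provo: 30 × 4 = 120
  W1→Nampa: 10 × 3 = 30
  W1→Tempe: 10 × 1 = 10
  W2→Dover: 30 × 3 = 90
  W2→Provo: 30 × 3 = 90
Total = 120 + 30 + 10 + 90 + 90 = 340.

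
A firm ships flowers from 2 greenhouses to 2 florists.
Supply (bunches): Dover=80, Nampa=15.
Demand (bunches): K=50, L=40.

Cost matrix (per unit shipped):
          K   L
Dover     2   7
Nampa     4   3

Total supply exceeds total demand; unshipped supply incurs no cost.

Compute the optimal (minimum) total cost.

320

A cheapest plan:
  Dover→K: 50 × 2 = 100
  Dover→L: 25 × 7 = 175
  Nampa→L: 15 × 3 = 45
Total = 100 + 175 + 45 = 320.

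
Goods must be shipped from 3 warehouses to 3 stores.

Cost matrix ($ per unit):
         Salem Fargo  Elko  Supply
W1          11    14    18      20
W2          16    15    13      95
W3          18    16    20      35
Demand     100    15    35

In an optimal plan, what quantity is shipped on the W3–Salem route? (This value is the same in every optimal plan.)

20

Optimal shipments:
  W1→Salem: 20 × $11 = $220
  W2→Salem: 60 × $16 = $960
  W2→Elko: 35 × $13 = $455
  W3→Salem: 20 × $18 = $360
  W3→Fargo: 15 × $16 = $240
Total cost = $2235.
So W3→Salem carries 20 units.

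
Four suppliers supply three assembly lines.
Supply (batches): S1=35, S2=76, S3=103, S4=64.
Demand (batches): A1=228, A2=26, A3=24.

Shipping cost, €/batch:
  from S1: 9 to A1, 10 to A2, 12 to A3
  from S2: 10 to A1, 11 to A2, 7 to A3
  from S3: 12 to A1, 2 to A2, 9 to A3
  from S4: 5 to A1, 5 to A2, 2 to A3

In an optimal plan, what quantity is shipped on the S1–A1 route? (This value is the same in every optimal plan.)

The minimum-cost plan:
  S1 to A1: 35 batches
  S2 to A1: 76 batches
  S3 to A1: 77 batches
  S3 to A2: 26 batches
  S4 to A1: 40 batches
  S4 to A3: 24 batches
Total cost = €2299.
So S1→A1 carries 35 batches.

35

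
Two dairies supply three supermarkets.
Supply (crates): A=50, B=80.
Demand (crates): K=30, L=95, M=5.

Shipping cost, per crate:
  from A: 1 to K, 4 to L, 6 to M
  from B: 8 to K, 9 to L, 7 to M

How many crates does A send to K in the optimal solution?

30

Solving gives:
  A->K: 30 × 1 = 30
  A->L: 20 × 4 = 80
  B->L: 75 × 9 = 675
  B->M: 5 × 7 = 35
Total cost = 820.
So A→K carries 30 crates.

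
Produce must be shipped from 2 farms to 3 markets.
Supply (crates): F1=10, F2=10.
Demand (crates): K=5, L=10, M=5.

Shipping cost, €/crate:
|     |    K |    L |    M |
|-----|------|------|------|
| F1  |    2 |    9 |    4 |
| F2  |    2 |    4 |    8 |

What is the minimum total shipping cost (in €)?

A cheapest plan:
  F1–K: 5 crates
  F1–M: 5 crates
  F2–L: 10 crates
Total cost = €70.
(Supply check: F1 ships 10; F2 ships 10.)

70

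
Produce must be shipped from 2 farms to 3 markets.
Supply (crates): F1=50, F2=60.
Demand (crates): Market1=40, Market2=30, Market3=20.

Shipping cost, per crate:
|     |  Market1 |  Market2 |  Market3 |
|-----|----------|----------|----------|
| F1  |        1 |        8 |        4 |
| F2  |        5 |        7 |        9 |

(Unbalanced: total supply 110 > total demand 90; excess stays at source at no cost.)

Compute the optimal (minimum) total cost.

370

A cheapest plan:
  F1 to Market1: 30 × 1 = 30
  F1 to Market3: 20 × 4 = 80
  F2 to Market1: 10 × 5 = 50
  F2 to Market2: 30 × 7 = 210
Total = 30 + 80 + 50 + 210 = 370.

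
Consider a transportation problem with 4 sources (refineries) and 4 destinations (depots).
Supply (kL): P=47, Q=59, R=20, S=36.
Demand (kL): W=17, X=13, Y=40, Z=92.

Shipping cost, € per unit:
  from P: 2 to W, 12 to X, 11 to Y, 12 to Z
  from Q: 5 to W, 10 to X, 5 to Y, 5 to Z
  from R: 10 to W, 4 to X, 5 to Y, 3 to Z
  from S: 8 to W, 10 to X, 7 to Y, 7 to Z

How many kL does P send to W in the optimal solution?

17

Solving gives:
  P->W: 17 kL
  P->X: 13 kL
  P->Y: 17 kL
  Q->Z: 59 kL
  R->Z: 20 kL
  S->Y: 23 kL
  S->Z: 13 kL
Total cost = €984.
So P→W carries 17 kL.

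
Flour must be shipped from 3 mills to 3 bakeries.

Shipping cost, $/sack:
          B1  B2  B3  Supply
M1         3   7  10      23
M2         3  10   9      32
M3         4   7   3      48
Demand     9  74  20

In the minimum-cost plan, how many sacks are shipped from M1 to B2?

Solving gives:
  M1->B2: 23 × $7 = $161
  M2->B1: 9 × $3 = $27
  M2->B2: 23 × $10 = $230
  M3->B2: 28 × $7 = $196
  M3->B3: 20 × $3 = $60
Total cost = $674.
So M1→B2 carries 23 sacks.

23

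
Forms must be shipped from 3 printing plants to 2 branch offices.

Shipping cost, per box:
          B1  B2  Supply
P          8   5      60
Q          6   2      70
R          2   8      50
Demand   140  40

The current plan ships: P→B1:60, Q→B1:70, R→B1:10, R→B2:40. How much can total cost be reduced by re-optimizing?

Current plan cost = 60·8 + 70·6 + 10·2 + 40·8 = 1240.
Optimal plan:
  P to B1: 60 × 8 = 480
  Q to B1: 30 × 6 = 180
  Q to B2: 40 × 2 = 80
  R to B1: 50 × 2 = 100
Optimal cost = 840.
Saving = 1240 − 840 = 400.

400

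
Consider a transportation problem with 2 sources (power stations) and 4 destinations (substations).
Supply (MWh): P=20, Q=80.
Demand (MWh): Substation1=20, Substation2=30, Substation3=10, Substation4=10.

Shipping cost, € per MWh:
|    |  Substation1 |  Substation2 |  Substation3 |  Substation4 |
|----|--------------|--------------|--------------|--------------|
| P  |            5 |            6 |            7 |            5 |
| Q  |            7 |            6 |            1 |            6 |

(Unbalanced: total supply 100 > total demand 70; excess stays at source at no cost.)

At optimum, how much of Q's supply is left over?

Minimum-cost shipments:
  P to Substation1: 20 MWh
  Q to Substation2: 30 MWh
  Q to Substation3: 10 MWh
  Q to Substation4: 10 MWh
Total cost = €350.
Q ships 50 of its 80, leaving 30.

30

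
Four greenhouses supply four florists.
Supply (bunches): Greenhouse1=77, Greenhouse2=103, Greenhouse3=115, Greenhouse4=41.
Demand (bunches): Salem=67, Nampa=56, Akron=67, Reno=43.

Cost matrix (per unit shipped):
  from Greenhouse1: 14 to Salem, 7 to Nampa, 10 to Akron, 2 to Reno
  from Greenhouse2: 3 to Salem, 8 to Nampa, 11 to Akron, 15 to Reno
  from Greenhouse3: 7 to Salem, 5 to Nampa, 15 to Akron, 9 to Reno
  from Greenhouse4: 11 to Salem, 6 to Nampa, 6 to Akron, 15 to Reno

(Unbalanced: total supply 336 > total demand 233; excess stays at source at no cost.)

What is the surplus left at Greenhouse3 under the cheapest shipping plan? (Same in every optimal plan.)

59

Minimum-cost shipments:
  Greenhouse1 to Akron: 26 bunches
  Greenhouse1 to Reno: 43 bunches
  Greenhouse2 to Salem: 67 bunches
  Greenhouse3 to Nampa: 56 bunches
  Greenhouse4 to Akron: 41 bunches
Total cost = 1073.
Greenhouse3 ships 56 of its 115, leaving 59.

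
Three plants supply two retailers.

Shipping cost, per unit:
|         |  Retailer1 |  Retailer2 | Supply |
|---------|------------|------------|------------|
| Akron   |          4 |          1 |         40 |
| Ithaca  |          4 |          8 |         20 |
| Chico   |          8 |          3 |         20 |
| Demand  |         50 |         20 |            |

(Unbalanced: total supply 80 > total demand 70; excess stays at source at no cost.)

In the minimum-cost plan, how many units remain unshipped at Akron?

An optimal plan:
  Akron→Retailer1: 30 × 4 = 120
  Akron→Retailer2: 10 × 1 = 10
  Ithaca→Retailer1: 20 × 4 = 80
  Chico→Retailer2: 10 × 3 = 30
Total cost = 240.
Akron ships 40 of its 40, leaving 0.

0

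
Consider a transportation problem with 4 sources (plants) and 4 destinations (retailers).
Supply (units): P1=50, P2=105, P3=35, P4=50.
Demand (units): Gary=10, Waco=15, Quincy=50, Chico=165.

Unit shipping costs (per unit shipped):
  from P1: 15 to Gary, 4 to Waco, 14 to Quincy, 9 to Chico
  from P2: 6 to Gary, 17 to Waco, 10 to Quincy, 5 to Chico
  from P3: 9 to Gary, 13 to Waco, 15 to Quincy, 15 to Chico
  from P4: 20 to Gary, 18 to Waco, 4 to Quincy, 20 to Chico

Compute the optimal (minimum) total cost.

Optimal allocation:
  P1–Waco: 15 × 4 = 60
  P1–Chico: 35 × 9 = 315
  P2–Chico: 105 × 5 = 525
  P3–Gary: 10 × 9 = 90
  P3–Chico: 25 × 15 = 375
  P4–Quincy: 50 × 4 = 200
Total = 60 + 315 + 525 + 90 + 375 + 200 = 1565.
(Supply check: P1 ships 50; P2 ships 105; P3 ships 35; P4 ships 50.)

1565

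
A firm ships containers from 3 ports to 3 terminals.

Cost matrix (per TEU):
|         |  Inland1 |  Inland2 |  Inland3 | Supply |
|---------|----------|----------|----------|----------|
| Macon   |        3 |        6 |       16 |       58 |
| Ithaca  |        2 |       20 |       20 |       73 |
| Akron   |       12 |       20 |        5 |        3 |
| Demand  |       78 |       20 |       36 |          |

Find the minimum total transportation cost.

824

An optimal shipping plan:
  Macon→Inland1: 5 TEU
  Macon→Inland2: 20 TEU
  Macon→Inland3: 33 TEU
  Ithaca→Inland1: 73 TEU
  Akron→Inland3: 3 TEU
Total cost = 824.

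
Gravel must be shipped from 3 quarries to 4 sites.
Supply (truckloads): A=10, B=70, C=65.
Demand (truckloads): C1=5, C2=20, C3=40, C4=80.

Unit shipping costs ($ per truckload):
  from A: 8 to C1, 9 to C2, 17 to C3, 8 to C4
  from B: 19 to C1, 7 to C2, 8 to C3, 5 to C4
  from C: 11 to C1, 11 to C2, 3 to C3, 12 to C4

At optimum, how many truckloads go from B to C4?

70

Solving gives:
  A→C4: 10 × $8 = $80
  B→C4: 70 × $5 = $350
  C→C1: 5 × $11 = $55
  C→C2: 20 × $11 = $220
  C→C3: 40 × $3 = $120
Total cost = $825.
So B→C4 carries 70 truckloads.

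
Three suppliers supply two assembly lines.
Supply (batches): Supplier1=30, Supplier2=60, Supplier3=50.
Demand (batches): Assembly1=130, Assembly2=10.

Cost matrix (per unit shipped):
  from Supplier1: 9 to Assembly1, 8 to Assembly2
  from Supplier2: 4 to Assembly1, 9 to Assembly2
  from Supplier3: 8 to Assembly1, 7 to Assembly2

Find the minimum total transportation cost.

A cheapest plan:
  Supplier1–Assembly1: 20 × 9 = 180
  Supplier1–Assembly2: 10 × 8 = 80
  Supplier2–Assembly1: 60 × 4 = 240
  Supplier3–Assembly1: 50 × 8 = 400
Total = 180 + 80 + 240 + 400 = 900.
(Supply check: Supplier1 ships 30; Supplier2 ships 60; Supplier3 ships 50.)

900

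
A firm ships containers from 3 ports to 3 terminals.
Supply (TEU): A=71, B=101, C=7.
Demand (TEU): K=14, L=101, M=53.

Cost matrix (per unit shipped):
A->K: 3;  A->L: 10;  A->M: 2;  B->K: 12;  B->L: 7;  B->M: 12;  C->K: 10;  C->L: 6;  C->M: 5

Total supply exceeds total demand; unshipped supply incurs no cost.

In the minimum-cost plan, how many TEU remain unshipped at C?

Minimum-cost shipments:
  A–K: 14 × 3 = 42
  A–M: 53 × 2 = 106
  B–L: 94 × 7 = 658
  C–L: 7 × 6 = 42
Total cost = 848.
C ships 7 of its 7, leaving 0.

0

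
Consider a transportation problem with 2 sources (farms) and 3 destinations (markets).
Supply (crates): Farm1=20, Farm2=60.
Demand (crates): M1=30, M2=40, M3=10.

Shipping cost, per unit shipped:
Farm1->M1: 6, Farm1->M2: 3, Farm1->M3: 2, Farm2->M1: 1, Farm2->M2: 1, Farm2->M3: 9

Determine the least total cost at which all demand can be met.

110

One minimum-cost allocation:
  Farm1 to M2: 10 × 3 = 30
  Farm1 to M3: 10 × 2 = 20
  Farm2 to M1: 30 × 1 = 30
  Farm2 to M2: 30 × 1 = 30
Total = 30 + 20 + 30 + 30 = 110.
(Supply check: Farm1 ships 20; Farm2 ships 60.)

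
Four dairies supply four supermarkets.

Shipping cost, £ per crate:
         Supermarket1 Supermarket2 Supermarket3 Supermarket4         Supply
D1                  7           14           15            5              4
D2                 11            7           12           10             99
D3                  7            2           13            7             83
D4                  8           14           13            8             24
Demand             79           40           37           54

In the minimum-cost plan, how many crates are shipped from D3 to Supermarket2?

40

Solving gives:
  D1–Supermarket4: 4 × £5 = £20
  D2–Supermarket1: 12 × £11 = £132
  D2–Supermarket3: 37 × £12 = £444
  D2–Supermarket4: 50 × £10 = £500
  D3–Supermarket1: 43 × £7 = £301
  D3–Supermarket2: 40 × £2 = £80
  D4–Supermarket1: 24 × £8 = £192
Total cost = £1669.
So D3→Supermarket2 carries 40 crates.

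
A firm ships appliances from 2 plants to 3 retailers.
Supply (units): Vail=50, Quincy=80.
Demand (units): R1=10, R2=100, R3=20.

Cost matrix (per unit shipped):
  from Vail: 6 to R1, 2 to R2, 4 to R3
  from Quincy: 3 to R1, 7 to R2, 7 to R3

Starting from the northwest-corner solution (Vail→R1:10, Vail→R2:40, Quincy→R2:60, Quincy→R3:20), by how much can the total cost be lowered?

80

Current plan cost = 10·6 + 40·2 + 60·7 + 20·7 = 700.
Optimal plan:
  Vail to R2: 50 × 2 = 100
  Quincy to R1: 10 × 3 = 30
  Quincy to R2: 50 × 7 = 350
  Quincy to R3: 20 × 7 = 140
Optimal cost = 620.
Saving = 700 − 620 = 80.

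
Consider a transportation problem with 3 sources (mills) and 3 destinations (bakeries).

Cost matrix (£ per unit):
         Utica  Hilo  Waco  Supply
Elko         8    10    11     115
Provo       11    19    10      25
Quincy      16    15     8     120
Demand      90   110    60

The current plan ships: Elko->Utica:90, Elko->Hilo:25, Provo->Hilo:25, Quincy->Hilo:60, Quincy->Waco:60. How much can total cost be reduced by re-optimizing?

150

Current plan cost = 90·8 + 25·10 + 25·19 + 60·15 + 60·8 = £2825.
Optimal plan:
  Elko→Utica: 65 × £8 = £520
  Elko→Hilo: 50 × £10 = £500
  Provo→Utica: 25 × £11 = £275
  Quincy→Hilo: 60 × £15 = £900
  Quincy→Waco: 60 × £8 = £480
Optimal cost = £2675.
Saving = 2825 − 2675 = £150.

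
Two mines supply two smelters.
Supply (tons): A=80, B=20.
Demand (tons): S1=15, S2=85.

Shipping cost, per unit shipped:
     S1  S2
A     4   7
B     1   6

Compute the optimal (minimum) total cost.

605

A cheapest plan:
  A->S2: 80 × 7 = 560
  B->S1: 15 × 1 = 15
  B->S2: 5 × 6 = 30
Total = 560 + 15 + 30 = 605.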